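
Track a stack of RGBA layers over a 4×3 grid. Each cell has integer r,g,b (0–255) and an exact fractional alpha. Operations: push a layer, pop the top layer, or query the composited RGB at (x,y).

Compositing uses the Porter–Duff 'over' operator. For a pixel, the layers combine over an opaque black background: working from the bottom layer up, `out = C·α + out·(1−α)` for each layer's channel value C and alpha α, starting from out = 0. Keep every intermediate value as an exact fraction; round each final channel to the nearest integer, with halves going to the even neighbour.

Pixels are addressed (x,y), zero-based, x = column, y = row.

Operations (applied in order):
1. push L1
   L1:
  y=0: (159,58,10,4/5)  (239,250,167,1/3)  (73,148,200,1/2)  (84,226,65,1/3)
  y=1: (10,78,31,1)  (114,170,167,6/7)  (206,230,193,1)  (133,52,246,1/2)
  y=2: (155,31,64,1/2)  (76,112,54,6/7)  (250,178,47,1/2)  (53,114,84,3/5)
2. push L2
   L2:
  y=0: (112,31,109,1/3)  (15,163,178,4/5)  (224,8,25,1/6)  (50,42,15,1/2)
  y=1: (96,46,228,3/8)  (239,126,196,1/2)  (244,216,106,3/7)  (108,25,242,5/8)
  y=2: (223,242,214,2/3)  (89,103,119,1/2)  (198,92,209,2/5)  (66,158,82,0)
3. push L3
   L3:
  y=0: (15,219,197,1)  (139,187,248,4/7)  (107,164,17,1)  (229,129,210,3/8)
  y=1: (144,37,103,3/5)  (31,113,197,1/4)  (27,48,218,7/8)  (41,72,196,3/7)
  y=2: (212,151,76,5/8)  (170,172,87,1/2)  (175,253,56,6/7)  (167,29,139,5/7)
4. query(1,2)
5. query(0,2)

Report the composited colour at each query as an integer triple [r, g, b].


(1,2) stack=L1,L2,L3; from [0,0,0]:
+L1 (α=6/7) → [456/7, 96, 324/7]
+L2 (α=1/2) → [1079/14, 199/2, 1157/14]
+L3 (α=1/2) → [3459/28, 543/4, 2375/28]
→ [124, 136, 85]

query (0,2) [L1,L2,L3] — begin 0,0,0
L1 α=1/2: [155/2, 31/2, 32]
L2 α=2/3: [349/2, 333/2, 460/3]
L3 α=5/8: [3167/16, 2509/16, 105]
→ [198, 157, 105]


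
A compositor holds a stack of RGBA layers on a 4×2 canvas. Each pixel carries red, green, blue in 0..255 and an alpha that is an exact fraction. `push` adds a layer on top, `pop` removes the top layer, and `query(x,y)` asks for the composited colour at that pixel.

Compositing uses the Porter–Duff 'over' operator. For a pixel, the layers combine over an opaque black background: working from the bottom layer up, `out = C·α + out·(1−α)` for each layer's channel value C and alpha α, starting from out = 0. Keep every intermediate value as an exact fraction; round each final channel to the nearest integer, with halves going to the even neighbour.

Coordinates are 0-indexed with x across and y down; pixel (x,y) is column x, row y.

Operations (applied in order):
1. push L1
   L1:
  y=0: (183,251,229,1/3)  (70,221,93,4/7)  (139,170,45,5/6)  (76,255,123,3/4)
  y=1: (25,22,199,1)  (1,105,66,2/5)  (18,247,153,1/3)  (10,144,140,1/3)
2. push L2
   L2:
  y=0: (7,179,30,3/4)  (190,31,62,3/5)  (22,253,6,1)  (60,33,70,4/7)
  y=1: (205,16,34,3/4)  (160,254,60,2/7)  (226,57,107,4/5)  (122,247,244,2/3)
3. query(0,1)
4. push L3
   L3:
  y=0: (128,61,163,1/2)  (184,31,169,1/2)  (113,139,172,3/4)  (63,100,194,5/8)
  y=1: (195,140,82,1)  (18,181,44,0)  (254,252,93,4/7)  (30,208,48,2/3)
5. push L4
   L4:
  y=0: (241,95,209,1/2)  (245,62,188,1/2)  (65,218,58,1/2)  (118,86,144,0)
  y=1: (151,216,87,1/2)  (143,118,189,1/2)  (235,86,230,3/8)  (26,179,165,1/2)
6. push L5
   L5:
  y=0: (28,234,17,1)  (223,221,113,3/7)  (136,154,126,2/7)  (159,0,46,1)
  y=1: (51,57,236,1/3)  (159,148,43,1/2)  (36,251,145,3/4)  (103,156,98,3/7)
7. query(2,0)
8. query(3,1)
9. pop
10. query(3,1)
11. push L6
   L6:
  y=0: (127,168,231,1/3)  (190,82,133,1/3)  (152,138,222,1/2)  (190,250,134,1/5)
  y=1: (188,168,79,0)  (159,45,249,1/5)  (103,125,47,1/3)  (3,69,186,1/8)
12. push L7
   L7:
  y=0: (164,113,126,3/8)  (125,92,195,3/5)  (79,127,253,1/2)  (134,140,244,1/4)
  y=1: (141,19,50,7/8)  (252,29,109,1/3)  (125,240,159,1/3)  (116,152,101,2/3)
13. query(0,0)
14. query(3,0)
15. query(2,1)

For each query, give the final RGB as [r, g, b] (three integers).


query (0,1) [L1,L2] — begin 0,0,0
L1 α=1: [25, 22, 199]
L2 α=3/4: [160, 35/2, 301/4]
rounded: [160, 18, 75]

query (2,0) [L1,L2,L3,L4,L5] — begin 0,0,0
after L1 α=5/6: [695/6, 425/3, 75/2]
after L2 α=1: [22, 253, 6]
after L3 α=3/4: [361/4, 335/2, 261/2]
after L4 α=1/2: [621/8, 771/4, 377/4]
after L5 α=2/7: [5281/56, 5087/28, 2893/28]
→ [94, 182, 103]

(3,1) stack=L1,L2,L3,L4,L5; from [0,0,0]:
+L1 (α=1/3) → [10/3, 48, 140/3]
+L2 (α=2/3) → [742/9, 542/3, 1604/9]
+L3 (α=2/3) → [1282/27, 1790/9, 2468/27]
+L4 (α=1/2) → [992/27, 3401/18, 6923/54]
+L5 (α=3/7) → [12311/189, 11014/63, 3112/27]
rounded: [65, 175, 115]

at x=3,y=1 over L1,L2,L3,L4:
L1 α=1/3: [10/3, 48, 140/3]
L2 α=2/3: [742/9, 542/3, 1604/9]
L3 α=2/3: [1282/27, 1790/9, 2468/27]
L4 α=1/2: [992/27, 3401/18, 6923/54]
→ [37, 189, 128]

query (0,0) [L1,L2,L3,L4,L6,L7] — begin 0,0,0
+L1 (α=1/3) → [61, 251/3, 229/3]
+L2 (α=3/4) → [41/2, 931/6, 499/12]
+L3 (α=1/2) → [297/4, 1297/12, 2455/24]
+L4 (α=1/2) → [1261/8, 2437/24, 7471/48]
+L6 (α=1/3) → [1769/12, 4453/36, 13015/72]
+L7 (α=3/8) → [14749/96, 34469/288, 92291/576]
= [154, 120, 160]

at x=3,y=0 over L1,L2,L3,L4,L6,L7:
after L1 α=3/4: [57, 765/4, 369/4]
after L2 α=4/7: [411/7, 2823/28, 2227/28]
after L3 α=5/8: [1719/28, 22469/224, 33841/224]
after L4 α=0: [1719/28, 22469/224, 33841/224]
after L6 α=1/5: [3049/35, 36469/280, 8269/56]
after L7 α=1/4: [13837/140, 148607/1120, 38471/224]
rounded: [99, 133, 172]

query (2,1) [L1,L2,L3,L4,L6,L7] — begin 0,0,0
after L1 α=1/3: [6, 247/3, 51]
after L2 α=4/5: [182, 931/15, 479/5]
after L3 α=4/7: [1562/7, 853/5, 471/5]
after L4 α=3/8: [12745/56, 1111/8, 1161/8]
after L6 α=1/3: [15629/84, 537/4, 1349/12]
after L7 α=1/3: [20879/126, 339/2, 2303/18]
rounded: [166, 170, 128]


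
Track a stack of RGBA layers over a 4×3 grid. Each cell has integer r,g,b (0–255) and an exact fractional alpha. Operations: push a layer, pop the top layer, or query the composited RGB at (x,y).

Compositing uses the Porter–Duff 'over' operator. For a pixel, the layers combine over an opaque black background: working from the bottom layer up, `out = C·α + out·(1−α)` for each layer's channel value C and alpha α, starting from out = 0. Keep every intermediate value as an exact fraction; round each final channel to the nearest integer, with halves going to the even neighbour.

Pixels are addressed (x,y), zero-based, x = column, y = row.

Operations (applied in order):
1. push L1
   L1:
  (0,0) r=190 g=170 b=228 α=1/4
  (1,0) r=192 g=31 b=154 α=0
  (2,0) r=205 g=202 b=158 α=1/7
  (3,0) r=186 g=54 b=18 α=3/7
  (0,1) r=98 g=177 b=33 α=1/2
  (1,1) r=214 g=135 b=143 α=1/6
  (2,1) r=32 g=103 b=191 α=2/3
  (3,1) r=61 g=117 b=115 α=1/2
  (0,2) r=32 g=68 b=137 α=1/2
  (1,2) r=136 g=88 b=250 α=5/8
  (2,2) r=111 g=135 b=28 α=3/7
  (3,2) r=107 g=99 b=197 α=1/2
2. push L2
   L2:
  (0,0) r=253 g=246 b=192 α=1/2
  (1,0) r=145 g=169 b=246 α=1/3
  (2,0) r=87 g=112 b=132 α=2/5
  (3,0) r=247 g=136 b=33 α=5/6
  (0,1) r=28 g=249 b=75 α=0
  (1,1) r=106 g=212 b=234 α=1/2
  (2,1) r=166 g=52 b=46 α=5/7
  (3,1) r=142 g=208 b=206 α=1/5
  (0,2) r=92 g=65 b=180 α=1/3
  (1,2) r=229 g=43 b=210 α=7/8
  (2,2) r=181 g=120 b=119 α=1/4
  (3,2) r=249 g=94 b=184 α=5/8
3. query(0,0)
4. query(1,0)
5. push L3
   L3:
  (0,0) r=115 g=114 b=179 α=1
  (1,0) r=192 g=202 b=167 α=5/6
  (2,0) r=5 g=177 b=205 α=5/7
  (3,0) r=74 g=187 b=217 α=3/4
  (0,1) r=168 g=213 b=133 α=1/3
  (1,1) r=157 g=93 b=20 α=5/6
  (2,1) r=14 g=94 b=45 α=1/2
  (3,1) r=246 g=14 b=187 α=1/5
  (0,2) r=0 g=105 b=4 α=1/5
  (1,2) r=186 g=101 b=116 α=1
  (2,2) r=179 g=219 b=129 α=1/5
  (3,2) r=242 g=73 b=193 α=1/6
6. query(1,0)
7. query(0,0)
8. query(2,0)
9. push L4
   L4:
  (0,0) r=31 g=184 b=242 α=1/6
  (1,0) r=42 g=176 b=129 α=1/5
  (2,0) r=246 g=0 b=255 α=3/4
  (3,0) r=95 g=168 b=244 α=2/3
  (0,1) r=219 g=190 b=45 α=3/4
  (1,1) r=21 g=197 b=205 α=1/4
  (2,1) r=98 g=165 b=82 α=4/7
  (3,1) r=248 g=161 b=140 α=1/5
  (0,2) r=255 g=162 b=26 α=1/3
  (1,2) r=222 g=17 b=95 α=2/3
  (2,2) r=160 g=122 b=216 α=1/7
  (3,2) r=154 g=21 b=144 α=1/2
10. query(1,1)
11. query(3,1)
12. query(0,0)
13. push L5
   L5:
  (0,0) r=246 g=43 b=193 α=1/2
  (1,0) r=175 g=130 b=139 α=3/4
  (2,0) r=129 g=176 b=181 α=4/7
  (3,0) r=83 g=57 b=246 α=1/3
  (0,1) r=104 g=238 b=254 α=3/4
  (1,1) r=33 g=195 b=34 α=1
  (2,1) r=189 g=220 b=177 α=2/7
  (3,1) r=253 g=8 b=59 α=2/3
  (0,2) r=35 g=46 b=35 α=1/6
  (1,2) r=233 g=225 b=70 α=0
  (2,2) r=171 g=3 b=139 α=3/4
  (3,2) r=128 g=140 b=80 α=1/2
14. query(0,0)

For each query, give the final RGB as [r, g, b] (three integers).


(0,0) stack=L1,L2; from [0,0,0]:
after L1 α=1/4: [95/2, 85/2, 57]
after L2 α=1/2: [601/4, 577/4, 249/2]
= [150, 144, 124]

at x=1,y=0 over L1,L2:
after L1 α=0: [0, 0, 0]
after L2 α=1/3: [145/3, 169/3, 82]
= [48, 56, 82]

(1,0) stack=L1,L2,L3; from [0,0,0]:
after L1 α=0: [0, 0, 0]
after L2 α=1/3: [145/3, 169/3, 82]
after L3 α=5/6: [3025/18, 3199/18, 917/6]
rounded: [168, 178, 153]

query (0,0) [L1,L2,L3] — begin 0,0,0
+L1 (α=1/4) → [95/2, 85/2, 57]
+L2 (α=1/2) → [601/4, 577/4, 249/2]
+L3 (α=1) → [115, 114, 179]
→ [115, 114, 179]

query (2,0) [L1,L2,L3] — begin 0,0,0
L1 α=1/7: [205/7, 202/7, 158/7]
L2 α=2/5: [1833/35, 2174/35, 2322/35]
L3 α=5/7: [4541/245, 35323/245, 40519/245]
rounded: [19, 144, 165]

(1,1) stack=L1,L2,L3,L4; from [0,0,0]:
+L1 (α=1/6) → [107/3, 45/2, 143/6]
+L2 (α=1/2) → [425/6, 469/4, 1547/12]
+L3 (α=5/6) → [5135/36, 2329/24, 2747/72]
+L4 (α=1/4) → [5387/48, 3905/32, 7667/96]
= [112, 122, 80]

(3,1) stack=L1,L2,L3,L4; from [0,0,0]:
L1 α=1/2: [61/2, 117/2, 115/2]
L2 α=1/5: [264/5, 442/5, 436/5]
L3 α=1/5: [2286/25, 1838/25, 2679/25]
L4 α=1/5: [15344/125, 11377/125, 14216/125]
rounded: [123, 91, 114]

(0,0) stack=L1,L2,L3,L4; from [0,0,0]:
+L1 (α=1/4) → [95/2, 85/2, 57]
+L2 (α=1/2) → [601/4, 577/4, 249/2]
+L3 (α=1) → [115, 114, 179]
+L4 (α=1/6) → [101, 377/3, 379/2]
→ [101, 126, 190]

at x=0,y=0 over L1,L2,L3,L4,L5:
L1 α=1/4: [95/2, 85/2, 57]
L2 α=1/2: [601/4, 577/4, 249/2]
L3 α=1: [115, 114, 179]
L4 α=1/6: [101, 377/3, 379/2]
L5 α=1/2: [347/2, 253/3, 765/4]
= [174, 84, 191]


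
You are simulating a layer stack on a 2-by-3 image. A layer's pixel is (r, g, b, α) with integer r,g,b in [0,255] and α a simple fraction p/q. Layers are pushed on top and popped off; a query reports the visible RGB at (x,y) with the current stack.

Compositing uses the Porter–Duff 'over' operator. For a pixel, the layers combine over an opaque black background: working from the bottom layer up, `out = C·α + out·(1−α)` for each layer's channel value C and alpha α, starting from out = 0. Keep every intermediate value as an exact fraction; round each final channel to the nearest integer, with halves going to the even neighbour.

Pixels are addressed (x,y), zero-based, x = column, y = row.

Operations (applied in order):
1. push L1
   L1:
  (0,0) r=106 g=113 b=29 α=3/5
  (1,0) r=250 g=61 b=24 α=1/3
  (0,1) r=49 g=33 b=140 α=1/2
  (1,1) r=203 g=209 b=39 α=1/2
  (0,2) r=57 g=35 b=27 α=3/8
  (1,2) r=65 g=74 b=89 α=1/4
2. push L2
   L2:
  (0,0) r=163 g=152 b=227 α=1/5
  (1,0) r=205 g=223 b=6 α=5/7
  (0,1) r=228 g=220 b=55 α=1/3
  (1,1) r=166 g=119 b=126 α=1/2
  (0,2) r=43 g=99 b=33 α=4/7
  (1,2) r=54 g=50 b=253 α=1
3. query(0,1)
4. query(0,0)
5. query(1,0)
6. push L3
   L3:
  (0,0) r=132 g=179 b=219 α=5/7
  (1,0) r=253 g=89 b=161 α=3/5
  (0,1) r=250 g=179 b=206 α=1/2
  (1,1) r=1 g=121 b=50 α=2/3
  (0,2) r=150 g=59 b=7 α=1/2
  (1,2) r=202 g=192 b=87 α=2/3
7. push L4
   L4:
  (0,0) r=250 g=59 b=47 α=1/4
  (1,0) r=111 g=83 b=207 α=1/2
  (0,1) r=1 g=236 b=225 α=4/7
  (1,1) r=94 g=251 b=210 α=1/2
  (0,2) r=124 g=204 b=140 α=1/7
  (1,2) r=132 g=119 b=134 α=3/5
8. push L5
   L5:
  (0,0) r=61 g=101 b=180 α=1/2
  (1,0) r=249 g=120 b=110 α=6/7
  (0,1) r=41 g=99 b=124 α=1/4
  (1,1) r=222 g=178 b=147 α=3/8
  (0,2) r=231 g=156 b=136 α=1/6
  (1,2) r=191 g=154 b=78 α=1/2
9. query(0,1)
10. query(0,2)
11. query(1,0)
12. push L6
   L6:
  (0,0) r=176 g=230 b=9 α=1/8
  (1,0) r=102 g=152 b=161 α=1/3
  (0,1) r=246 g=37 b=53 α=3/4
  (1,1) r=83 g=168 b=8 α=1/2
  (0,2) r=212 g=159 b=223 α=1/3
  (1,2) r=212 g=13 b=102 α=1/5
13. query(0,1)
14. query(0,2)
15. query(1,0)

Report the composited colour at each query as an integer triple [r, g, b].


at x=0,y=1 over L1,L2:
L1 α=1/2: [49/2, 33/2, 70]
L2 α=1/3: [277/3, 253/3, 65]
= [92, 84, 65]

query (0,0) [L1,L2] — begin 0,0,0
+L1 (α=3/5) → [318/5, 339/5, 87/5]
+L2 (α=1/5) → [2087/25, 2116/25, 1483/25]
rounded: [83, 85, 59]

query (1,0) [L1,L2] — begin 0,0,0
after L1 α=1/3: [250/3, 61/3, 8]
after L2 α=5/7: [3575/21, 3467/21, 46/7]
= [170, 165, 7]

at x=0,y=1 over L1,L2,L3,L4,L5:
L1 α=1/2: [49/2, 33/2, 70]
L2 α=1/3: [277/3, 253/3, 65]
L3 α=1/2: [1027/6, 395/3, 271/2]
L4 α=4/7: [1035/14, 1339/7, 2613/14]
L5 α=1/4: [3679/56, 2355/14, 9575/56]
→ [66, 168, 171]

(0,2) stack=L1,L2,L3,L4,L5; from [0,0,0]:
L1 α=3/8: [171/8, 105/8, 81/8]
L2 α=4/7: [1889/56, 3483/56, 1299/56]
L3 α=1/2: [10289/112, 6787/112, 1691/112]
L4 α=1/7: [37811/392, 31785/392, 12913/392]
L5 α=1/6: [279607/2352, 73359/784, 117877/2352]
→ [119, 94, 50]

query (1,0) [L1,L2,L3,L4,L5] — begin 0,0,0
after L1 α=1/3: [250/3, 61/3, 8]
after L2 α=5/7: [3575/21, 3467/21, 46/7]
after L3 α=3/5: [23089/105, 12541/105, 3473/35]
after L4 α=1/2: [17372/105, 10628/105, 5359/35]
after L5 α=6/7: [174242/735, 86228/735, 28459/245]
rounded: [237, 117, 116]

(0,1) stack=L1,L2,L3,L4,L5,L6; from [0,0,0]:
after L1 α=1/2: [49/2, 33/2, 70]
after L2 α=1/3: [277/3, 253/3, 65]
after L3 α=1/2: [1027/6, 395/3, 271/2]
after L4 α=4/7: [1035/14, 1339/7, 2613/14]
after L5 α=1/4: [3679/56, 2355/14, 9575/56]
after L6 α=3/4: [45007/224, 3909/56, 18479/224]
rounded: [201, 70, 82]

query (0,2) [L1,L2,L3,L4,L5,L6] — begin 0,0,0
L1 α=3/8: [171/8, 105/8, 81/8]
L2 α=4/7: [1889/56, 3483/56, 1299/56]
L3 α=1/2: [10289/112, 6787/112, 1691/112]
L4 α=1/7: [37811/392, 31785/392, 12913/392]
L5 α=1/6: [279607/2352, 73359/784, 117877/2352]
L6 α=1/3: [528919/3528, 45229/392, 380125/3528]
= [150, 115, 108]

at x=1,y=0 over L1,L2,L3,L4,L5,L6:
+L1 (α=1/3) → [250/3, 61/3, 8]
+L2 (α=5/7) → [3575/21, 3467/21, 46/7]
+L3 (α=3/5) → [23089/105, 12541/105, 3473/35]
+L4 (α=1/2) → [17372/105, 10628/105, 5359/35]
+L5 (α=6/7) → [174242/735, 86228/735, 28459/245]
+L6 (α=1/3) → [423454/2205, 284176/2205, 32121/245]
= [192, 129, 131]


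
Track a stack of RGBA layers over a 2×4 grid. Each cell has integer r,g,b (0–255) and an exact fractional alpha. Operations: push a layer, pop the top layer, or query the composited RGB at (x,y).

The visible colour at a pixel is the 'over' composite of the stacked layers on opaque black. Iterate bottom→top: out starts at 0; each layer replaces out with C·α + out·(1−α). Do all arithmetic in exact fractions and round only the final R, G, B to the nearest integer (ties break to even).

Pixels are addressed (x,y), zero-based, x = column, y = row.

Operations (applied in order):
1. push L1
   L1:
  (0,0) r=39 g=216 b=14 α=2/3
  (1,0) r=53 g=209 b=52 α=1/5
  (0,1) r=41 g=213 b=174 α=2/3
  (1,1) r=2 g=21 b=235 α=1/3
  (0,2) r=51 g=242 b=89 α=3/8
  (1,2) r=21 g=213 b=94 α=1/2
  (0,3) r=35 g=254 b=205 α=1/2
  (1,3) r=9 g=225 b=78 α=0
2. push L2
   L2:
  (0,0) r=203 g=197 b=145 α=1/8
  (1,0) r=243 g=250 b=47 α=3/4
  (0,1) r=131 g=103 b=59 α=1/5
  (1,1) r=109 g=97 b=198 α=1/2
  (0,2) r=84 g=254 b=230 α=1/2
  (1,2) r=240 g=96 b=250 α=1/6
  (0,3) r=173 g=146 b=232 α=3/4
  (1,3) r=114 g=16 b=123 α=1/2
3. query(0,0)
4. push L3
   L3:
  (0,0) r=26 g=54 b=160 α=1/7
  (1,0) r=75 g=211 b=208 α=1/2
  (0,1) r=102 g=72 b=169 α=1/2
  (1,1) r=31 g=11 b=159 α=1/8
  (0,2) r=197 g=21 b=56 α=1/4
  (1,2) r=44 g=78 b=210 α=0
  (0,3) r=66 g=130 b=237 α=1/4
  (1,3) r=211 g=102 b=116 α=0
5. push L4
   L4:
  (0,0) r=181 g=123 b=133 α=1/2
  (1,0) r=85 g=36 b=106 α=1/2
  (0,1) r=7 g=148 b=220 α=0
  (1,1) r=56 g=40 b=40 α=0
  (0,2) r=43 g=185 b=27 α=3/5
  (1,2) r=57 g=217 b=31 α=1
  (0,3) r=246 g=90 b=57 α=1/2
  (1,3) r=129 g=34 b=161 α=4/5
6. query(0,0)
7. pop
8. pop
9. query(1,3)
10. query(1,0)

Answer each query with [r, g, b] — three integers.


(0,0) stack=L1,L2; from [0,0,0]:
L1 α=2/3: [26, 144, 28/3]
L2 α=1/8: [385/8, 1205/8, 631/24]
→ [48, 151, 26]

at x=0,y=0 over L1,L2,L3,L4:
after L1 α=2/3: [26, 144, 28/3]
after L2 α=1/8: [385/8, 1205/8, 631/24]
after L3 α=1/7: [1259/28, 3831/28, 1271/28]
after L4 α=1/2: [6327/56, 7275/56, 4995/56]
= [113, 130, 89]

(1,3) stack=L1,L2; from [0,0,0]:
L1 α=0: [0, 0, 0]
L2 α=1/2: [57, 8, 123/2]
= [57, 8, 62]

(1,0) stack=L1,L2; from [0,0,0]:
+L1 (α=1/5) → [53/5, 209/5, 52/5]
+L2 (α=3/4) → [1849/10, 3959/20, 757/20]
rounded: [185, 198, 38]


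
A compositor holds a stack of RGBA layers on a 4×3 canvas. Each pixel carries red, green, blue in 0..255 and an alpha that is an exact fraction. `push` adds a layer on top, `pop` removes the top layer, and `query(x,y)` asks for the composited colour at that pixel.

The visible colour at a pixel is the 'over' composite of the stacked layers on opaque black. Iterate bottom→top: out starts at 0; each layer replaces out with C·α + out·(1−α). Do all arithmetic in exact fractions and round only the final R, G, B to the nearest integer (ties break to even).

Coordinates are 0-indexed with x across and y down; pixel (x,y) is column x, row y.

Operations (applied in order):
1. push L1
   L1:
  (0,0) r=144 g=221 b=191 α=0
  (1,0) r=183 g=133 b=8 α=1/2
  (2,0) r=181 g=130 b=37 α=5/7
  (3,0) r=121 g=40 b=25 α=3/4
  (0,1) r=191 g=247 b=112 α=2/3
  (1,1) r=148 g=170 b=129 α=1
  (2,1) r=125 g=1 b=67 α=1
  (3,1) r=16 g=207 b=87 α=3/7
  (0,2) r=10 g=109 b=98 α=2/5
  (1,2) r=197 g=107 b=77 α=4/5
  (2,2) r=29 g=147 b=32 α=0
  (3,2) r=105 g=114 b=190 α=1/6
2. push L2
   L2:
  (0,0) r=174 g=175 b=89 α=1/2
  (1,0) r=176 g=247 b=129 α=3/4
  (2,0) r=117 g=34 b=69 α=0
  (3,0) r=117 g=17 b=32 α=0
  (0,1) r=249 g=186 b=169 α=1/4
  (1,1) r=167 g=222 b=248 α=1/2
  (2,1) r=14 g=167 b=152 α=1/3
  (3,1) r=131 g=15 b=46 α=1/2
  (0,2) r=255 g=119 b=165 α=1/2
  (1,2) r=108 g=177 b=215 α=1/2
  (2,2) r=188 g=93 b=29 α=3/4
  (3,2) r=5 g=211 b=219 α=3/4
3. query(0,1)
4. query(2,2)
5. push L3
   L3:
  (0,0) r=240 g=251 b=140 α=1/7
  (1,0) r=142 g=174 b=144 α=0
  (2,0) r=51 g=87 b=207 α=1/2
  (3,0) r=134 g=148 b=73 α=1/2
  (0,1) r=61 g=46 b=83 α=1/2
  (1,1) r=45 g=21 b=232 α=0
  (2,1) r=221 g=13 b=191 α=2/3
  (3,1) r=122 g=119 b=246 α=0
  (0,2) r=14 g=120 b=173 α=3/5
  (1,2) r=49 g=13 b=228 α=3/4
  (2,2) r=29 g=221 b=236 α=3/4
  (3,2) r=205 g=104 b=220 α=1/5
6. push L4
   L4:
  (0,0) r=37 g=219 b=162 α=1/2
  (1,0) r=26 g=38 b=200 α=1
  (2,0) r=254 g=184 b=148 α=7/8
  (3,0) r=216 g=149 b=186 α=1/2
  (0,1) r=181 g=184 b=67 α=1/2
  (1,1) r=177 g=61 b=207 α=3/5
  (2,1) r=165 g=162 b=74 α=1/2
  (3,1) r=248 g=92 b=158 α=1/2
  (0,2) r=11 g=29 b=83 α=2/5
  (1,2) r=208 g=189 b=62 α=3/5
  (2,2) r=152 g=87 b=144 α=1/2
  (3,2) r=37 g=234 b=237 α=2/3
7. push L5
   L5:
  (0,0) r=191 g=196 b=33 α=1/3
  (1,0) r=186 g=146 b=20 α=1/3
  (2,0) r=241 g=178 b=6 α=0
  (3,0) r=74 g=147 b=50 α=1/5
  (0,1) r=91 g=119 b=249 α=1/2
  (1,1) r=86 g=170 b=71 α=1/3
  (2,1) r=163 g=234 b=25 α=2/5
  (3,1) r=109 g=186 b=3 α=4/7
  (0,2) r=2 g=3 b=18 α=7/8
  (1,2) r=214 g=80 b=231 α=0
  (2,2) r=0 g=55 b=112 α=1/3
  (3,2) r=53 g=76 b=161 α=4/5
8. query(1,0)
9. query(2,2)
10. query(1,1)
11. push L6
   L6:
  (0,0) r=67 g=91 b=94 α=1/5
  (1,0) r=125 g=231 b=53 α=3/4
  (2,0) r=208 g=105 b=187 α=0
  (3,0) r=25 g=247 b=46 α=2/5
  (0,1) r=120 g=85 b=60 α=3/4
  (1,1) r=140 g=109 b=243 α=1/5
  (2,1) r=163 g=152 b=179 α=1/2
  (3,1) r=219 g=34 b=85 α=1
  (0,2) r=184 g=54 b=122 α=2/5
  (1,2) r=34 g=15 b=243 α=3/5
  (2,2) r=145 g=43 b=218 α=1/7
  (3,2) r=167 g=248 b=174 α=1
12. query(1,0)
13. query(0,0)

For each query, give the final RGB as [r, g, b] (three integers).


(0,1) stack=L1,L2; from [0,0,0]:
+L1 (α=2/3) → [382/3, 494/3, 224/3]
+L2 (α=1/4) → [631/4, 170, 393/4]
→ [158, 170, 98]

(2,2) stack=L1,L2; from [0,0,0]:
after L1 α=0: [0, 0, 0]
after L2 α=3/4: [141, 279/4, 87/4]
rounded: [141, 70, 22]

(1,0) stack=L1,L2,L3,L4,L5; from [0,0,0]:
+L1 (α=1/2) → [183/2, 133/2, 4]
+L2 (α=3/4) → [1239/8, 1615/8, 391/4]
+L3 (α=0) → [1239/8, 1615/8, 391/4]
+L4 (α=1) → [26, 38, 200]
+L5 (α=1/3) → [238/3, 74, 140]
= [79, 74, 140]

at x=2,y=2 over L1,L2,L3,L4,L5:
after L1 α=0: [0, 0, 0]
after L2 α=3/4: [141, 279/4, 87/4]
after L3 α=3/4: [57, 2931/16, 2919/16]
after L4 α=1/2: [209/2, 4323/32, 5223/32]
after L5 α=1/3: [209/3, 5203/48, 7015/48]
= [70, 108, 146]

query (1,1) [L1,L2,L3,L4,L5] — begin 0,0,0
after L1 α=1: [148, 170, 129]
after L2 α=1/2: [315/2, 196, 377/2]
after L3 α=0: [315/2, 196, 377/2]
after L4 α=3/5: [846/5, 115, 998/5]
after L5 α=1/3: [2122/15, 400/3, 2351/15]
= [141, 133, 157]

(1,0) stack=L1,L2,L3,L4,L5,L6; from [0,0,0]:
L1 α=1/2: [183/2, 133/2, 4]
L2 α=3/4: [1239/8, 1615/8, 391/4]
L3 α=0: [1239/8, 1615/8, 391/4]
L4 α=1: [26, 38, 200]
L5 α=1/3: [238/3, 74, 140]
L6 α=3/4: [1363/12, 767/4, 299/4]
rounded: [114, 192, 75]

(0,0) stack=L1,L2,L3,L4,L5,L6; from [0,0,0]:
L1 α=0: [0, 0, 0]
L2 α=1/2: [87, 175/2, 89/2]
L3 α=1/7: [762/7, 776/7, 407/7]
L4 α=1/2: [1021/14, 2309/14, 1541/14]
L5 α=1/3: [786/7, 1227/7, 1772/21]
L6 α=1/5: [3613/35, 1109/7, 9062/105]
→ [103, 158, 86]


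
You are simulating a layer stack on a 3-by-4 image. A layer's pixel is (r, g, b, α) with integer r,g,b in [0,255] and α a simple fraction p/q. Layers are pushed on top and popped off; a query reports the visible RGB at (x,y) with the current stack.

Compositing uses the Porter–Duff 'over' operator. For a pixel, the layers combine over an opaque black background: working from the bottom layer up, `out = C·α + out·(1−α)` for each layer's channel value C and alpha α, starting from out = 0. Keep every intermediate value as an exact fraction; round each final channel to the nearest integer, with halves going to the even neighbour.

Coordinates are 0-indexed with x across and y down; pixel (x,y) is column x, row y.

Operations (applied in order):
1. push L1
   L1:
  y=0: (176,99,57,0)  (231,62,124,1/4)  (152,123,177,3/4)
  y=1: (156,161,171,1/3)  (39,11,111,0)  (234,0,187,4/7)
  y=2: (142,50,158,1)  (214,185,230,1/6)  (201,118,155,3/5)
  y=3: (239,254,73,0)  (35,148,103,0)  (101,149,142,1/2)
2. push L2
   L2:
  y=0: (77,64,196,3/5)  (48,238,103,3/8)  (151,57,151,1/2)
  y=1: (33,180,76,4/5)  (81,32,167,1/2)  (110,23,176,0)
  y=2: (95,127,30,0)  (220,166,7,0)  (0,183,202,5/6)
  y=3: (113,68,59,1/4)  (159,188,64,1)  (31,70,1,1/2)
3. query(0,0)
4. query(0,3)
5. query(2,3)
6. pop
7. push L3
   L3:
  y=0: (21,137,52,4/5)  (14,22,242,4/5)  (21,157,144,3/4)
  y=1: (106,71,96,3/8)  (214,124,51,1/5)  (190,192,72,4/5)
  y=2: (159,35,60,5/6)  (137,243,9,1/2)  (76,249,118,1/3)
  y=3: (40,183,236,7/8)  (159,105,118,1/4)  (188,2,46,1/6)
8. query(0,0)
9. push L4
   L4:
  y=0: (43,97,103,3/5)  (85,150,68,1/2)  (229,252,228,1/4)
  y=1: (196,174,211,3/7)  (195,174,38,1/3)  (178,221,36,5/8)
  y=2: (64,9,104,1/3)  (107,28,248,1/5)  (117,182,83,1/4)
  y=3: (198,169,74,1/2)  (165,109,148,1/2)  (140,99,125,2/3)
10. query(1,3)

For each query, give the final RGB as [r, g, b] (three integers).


query (0,0) [L1,L2] — begin 0,0,0
L1 α=0: [0, 0, 0]
L2 α=3/5: [231/5, 192/5, 588/5]
→ [46, 38, 118]

(0,3) stack=L1,L2; from [0,0,0]:
L1 α=0: [0, 0, 0]
L2 α=1/4: [113/4, 17, 59/4]
→ [28, 17, 15]

(2,3) stack=L1,L2; from [0,0,0]:
after L1 α=1/2: [101/2, 149/2, 71]
after L2 α=1/2: [163/4, 289/4, 36]
= [41, 72, 36]

at x=0,y=0 over L1,L3:
L1 α=0: [0, 0, 0]
L3 α=4/5: [84/5, 548/5, 208/5]
= [17, 110, 42]

at x=1,y=3 over L1,L3,L4:
L1 α=0: [0, 0, 0]
L3 α=1/4: [159/4, 105/4, 59/2]
L4 α=1/2: [819/8, 541/8, 355/4]
rounded: [102, 68, 89]


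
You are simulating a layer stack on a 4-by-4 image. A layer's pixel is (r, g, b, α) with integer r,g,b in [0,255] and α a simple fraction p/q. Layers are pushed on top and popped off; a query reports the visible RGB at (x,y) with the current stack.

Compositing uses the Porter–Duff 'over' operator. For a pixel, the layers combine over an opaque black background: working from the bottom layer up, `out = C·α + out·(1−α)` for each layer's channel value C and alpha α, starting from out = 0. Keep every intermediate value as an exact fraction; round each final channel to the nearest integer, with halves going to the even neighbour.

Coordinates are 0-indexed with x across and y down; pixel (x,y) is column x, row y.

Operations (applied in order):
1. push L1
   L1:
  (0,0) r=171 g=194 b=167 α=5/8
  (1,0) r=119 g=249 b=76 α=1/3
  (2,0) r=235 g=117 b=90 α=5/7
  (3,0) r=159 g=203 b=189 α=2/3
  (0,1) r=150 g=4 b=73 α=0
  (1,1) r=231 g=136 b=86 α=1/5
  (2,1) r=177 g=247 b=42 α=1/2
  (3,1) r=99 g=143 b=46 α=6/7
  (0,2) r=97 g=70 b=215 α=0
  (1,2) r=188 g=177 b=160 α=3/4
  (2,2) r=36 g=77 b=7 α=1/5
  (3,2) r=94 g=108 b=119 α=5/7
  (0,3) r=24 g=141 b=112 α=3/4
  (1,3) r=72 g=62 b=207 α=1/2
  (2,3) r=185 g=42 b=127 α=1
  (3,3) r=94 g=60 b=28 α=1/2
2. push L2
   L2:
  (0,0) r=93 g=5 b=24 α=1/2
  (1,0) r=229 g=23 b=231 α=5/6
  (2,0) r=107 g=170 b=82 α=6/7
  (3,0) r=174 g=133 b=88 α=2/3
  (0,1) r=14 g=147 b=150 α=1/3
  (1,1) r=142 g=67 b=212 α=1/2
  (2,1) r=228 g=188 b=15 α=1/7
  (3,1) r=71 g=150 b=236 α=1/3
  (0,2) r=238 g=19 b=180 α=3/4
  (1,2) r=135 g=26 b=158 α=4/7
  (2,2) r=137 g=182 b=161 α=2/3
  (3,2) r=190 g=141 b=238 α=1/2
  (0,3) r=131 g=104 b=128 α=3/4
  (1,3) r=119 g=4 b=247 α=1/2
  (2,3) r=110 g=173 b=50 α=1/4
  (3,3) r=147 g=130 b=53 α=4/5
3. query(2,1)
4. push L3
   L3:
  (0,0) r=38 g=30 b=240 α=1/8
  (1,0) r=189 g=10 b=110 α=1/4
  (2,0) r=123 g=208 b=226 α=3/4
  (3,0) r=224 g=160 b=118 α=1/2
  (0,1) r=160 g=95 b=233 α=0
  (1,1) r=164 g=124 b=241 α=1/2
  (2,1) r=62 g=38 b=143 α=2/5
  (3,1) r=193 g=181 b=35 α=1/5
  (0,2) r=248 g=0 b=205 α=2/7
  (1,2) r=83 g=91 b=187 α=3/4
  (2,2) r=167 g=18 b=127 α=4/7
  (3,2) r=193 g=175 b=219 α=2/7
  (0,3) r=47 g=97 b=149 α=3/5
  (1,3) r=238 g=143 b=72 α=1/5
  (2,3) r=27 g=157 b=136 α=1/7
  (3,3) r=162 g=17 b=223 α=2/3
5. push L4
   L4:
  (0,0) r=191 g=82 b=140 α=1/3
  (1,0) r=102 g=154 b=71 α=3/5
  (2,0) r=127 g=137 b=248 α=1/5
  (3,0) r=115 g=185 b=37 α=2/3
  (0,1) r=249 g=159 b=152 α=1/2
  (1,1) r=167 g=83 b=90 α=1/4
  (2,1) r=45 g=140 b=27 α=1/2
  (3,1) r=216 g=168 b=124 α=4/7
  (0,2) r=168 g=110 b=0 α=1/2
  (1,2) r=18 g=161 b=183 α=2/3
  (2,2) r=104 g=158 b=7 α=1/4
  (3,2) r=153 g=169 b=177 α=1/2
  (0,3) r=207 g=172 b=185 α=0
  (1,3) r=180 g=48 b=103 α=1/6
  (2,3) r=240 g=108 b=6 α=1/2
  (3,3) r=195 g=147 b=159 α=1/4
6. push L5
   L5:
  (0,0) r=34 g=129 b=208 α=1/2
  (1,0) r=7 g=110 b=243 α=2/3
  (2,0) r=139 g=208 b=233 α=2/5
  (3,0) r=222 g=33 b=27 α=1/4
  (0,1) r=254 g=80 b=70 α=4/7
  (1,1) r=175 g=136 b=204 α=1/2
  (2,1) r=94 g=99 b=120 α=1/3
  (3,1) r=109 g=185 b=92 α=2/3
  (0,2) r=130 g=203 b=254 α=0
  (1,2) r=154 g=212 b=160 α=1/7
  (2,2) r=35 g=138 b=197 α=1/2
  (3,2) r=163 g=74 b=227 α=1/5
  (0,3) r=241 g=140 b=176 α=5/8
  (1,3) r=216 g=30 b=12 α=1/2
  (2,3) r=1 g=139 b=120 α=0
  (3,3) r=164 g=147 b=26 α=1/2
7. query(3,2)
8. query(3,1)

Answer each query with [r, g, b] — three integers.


(2,1) stack=L1,L2; from [0,0,0]:
after L1 α=1/2: [177/2, 247/2, 21]
after L2 α=1/7: [759/7, 929/7, 141/7]
= [108, 133, 20]

query (3,2) [L1,L2,L3,L4,L5] — begin 0,0,0
+L1 (α=5/7) → [470/7, 540/7, 85]
+L2 (α=1/2) → [900/7, 1527/14, 323/2]
+L3 (α=2/7) → [7202/49, 12535/98, 2491/14]
+L4 (α=1/2) → [14699/98, 29097/196, 4969/28]
+L5 (α=1/5) → [7477/49, 32723/245, 6558/35]
= [153, 134, 187]

(3,1) stack=L1,L2,L3,L4,L5; from [0,0,0]:
+L1 (α=6/7) → [594/7, 858/7, 276/7]
+L2 (α=1/3) → [1685/21, 922/7, 2204/21]
+L3 (α=1/5) → [10793/105, 991/7, 9551/105]
+L4 (α=4/7) → [41033/245, 7677/49, 26911/245]
+L5 (α=2/3) → [31481/245, 25807/147, 23997/245]
= [128, 176, 98]


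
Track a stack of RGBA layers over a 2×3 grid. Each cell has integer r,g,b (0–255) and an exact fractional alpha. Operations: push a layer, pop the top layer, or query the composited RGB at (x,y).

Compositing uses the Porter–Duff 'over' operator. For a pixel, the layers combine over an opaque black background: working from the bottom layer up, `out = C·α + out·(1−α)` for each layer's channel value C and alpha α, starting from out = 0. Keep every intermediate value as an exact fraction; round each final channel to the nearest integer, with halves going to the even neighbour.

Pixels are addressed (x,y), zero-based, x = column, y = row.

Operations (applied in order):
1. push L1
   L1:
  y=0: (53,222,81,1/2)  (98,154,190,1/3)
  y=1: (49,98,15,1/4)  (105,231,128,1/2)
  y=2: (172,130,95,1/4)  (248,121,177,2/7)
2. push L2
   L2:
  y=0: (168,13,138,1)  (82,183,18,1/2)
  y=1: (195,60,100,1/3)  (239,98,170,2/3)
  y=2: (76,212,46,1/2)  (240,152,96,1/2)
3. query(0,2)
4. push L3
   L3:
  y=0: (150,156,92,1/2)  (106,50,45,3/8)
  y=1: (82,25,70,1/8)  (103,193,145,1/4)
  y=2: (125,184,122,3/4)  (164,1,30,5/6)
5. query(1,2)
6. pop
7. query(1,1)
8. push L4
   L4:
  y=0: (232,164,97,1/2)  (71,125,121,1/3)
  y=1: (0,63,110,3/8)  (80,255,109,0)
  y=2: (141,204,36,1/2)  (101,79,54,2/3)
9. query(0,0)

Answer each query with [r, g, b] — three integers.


(0,2) stack=L1,L2; from [0,0,0]:
L1 α=1/4: [43, 65/2, 95/4]
L2 α=1/2: [119/2, 489/4, 279/8]
= [60, 122, 35]

query (1,2) [L1,L2,L3] — begin 0,0,0
+L1 (α=2/7) → [496/7, 242/7, 354/7]
+L2 (α=1/2) → [1088/7, 653/7, 513/7]
+L3 (α=5/6) → [1138/7, 344/21, 521/14]
rounded: [163, 16, 37]

(1,1) stack=L1,L2; from [0,0,0]:
+L1 (α=1/2) → [105/2, 231/2, 64]
+L2 (α=2/3) → [1061/6, 623/6, 404/3]
rounded: [177, 104, 135]

at x=0,y=0 over L1,L2,L4:
after L1 α=1/2: [53/2, 111, 81/2]
after L2 α=1: [168, 13, 138]
after L4 α=1/2: [200, 177/2, 235/2]
rounded: [200, 88, 118]


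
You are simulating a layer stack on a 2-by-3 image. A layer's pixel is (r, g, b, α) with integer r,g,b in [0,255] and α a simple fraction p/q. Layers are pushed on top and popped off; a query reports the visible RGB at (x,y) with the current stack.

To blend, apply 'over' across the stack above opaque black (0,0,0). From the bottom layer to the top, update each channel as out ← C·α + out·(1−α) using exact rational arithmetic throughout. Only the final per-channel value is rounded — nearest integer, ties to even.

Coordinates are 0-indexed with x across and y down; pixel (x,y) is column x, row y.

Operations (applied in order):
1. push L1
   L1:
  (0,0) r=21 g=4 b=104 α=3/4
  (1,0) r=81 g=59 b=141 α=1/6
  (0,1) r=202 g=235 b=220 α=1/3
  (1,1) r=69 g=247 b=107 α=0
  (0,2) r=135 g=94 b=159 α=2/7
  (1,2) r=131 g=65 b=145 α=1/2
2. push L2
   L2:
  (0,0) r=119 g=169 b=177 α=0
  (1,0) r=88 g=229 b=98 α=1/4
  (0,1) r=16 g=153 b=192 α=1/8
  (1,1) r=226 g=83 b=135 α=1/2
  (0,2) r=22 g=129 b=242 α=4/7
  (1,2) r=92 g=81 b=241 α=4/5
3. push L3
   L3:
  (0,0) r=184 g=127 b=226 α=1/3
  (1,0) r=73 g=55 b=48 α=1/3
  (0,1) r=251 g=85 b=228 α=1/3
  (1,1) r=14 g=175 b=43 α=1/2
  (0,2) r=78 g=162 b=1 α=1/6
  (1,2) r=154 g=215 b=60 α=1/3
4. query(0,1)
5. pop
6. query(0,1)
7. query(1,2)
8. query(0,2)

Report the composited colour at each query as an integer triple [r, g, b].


at x=0,y=1 over L1,L2,L3:
+L1 (α=1/3) → [202/3, 235/3, 220/3]
+L2 (α=1/8) → [731/12, 263/3, 529/6]
+L3 (α=1/3) → [2237/18, 781/9, 1213/9]
→ [124, 87, 135]

query (0,1) [L1,L2] — begin 0,0,0
+L1 (α=1/3) → [202/3, 235/3, 220/3]
+L2 (α=1/8) → [731/12, 263/3, 529/6]
= [61, 88, 88]

(1,2) stack=L1,L2; from [0,0,0]:
+L1 (α=1/2) → [131/2, 65/2, 145/2]
+L2 (α=4/5) → [867/10, 713/10, 2073/10]
= [87, 71, 207]

query (0,2) [L1,L2] — begin 0,0,0
after L1 α=2/7: [270/7, 188/7, 318/7]
after L2 α=4/7: [1426/49, 4176/49, 7730/49]
= [29, 85, 158]


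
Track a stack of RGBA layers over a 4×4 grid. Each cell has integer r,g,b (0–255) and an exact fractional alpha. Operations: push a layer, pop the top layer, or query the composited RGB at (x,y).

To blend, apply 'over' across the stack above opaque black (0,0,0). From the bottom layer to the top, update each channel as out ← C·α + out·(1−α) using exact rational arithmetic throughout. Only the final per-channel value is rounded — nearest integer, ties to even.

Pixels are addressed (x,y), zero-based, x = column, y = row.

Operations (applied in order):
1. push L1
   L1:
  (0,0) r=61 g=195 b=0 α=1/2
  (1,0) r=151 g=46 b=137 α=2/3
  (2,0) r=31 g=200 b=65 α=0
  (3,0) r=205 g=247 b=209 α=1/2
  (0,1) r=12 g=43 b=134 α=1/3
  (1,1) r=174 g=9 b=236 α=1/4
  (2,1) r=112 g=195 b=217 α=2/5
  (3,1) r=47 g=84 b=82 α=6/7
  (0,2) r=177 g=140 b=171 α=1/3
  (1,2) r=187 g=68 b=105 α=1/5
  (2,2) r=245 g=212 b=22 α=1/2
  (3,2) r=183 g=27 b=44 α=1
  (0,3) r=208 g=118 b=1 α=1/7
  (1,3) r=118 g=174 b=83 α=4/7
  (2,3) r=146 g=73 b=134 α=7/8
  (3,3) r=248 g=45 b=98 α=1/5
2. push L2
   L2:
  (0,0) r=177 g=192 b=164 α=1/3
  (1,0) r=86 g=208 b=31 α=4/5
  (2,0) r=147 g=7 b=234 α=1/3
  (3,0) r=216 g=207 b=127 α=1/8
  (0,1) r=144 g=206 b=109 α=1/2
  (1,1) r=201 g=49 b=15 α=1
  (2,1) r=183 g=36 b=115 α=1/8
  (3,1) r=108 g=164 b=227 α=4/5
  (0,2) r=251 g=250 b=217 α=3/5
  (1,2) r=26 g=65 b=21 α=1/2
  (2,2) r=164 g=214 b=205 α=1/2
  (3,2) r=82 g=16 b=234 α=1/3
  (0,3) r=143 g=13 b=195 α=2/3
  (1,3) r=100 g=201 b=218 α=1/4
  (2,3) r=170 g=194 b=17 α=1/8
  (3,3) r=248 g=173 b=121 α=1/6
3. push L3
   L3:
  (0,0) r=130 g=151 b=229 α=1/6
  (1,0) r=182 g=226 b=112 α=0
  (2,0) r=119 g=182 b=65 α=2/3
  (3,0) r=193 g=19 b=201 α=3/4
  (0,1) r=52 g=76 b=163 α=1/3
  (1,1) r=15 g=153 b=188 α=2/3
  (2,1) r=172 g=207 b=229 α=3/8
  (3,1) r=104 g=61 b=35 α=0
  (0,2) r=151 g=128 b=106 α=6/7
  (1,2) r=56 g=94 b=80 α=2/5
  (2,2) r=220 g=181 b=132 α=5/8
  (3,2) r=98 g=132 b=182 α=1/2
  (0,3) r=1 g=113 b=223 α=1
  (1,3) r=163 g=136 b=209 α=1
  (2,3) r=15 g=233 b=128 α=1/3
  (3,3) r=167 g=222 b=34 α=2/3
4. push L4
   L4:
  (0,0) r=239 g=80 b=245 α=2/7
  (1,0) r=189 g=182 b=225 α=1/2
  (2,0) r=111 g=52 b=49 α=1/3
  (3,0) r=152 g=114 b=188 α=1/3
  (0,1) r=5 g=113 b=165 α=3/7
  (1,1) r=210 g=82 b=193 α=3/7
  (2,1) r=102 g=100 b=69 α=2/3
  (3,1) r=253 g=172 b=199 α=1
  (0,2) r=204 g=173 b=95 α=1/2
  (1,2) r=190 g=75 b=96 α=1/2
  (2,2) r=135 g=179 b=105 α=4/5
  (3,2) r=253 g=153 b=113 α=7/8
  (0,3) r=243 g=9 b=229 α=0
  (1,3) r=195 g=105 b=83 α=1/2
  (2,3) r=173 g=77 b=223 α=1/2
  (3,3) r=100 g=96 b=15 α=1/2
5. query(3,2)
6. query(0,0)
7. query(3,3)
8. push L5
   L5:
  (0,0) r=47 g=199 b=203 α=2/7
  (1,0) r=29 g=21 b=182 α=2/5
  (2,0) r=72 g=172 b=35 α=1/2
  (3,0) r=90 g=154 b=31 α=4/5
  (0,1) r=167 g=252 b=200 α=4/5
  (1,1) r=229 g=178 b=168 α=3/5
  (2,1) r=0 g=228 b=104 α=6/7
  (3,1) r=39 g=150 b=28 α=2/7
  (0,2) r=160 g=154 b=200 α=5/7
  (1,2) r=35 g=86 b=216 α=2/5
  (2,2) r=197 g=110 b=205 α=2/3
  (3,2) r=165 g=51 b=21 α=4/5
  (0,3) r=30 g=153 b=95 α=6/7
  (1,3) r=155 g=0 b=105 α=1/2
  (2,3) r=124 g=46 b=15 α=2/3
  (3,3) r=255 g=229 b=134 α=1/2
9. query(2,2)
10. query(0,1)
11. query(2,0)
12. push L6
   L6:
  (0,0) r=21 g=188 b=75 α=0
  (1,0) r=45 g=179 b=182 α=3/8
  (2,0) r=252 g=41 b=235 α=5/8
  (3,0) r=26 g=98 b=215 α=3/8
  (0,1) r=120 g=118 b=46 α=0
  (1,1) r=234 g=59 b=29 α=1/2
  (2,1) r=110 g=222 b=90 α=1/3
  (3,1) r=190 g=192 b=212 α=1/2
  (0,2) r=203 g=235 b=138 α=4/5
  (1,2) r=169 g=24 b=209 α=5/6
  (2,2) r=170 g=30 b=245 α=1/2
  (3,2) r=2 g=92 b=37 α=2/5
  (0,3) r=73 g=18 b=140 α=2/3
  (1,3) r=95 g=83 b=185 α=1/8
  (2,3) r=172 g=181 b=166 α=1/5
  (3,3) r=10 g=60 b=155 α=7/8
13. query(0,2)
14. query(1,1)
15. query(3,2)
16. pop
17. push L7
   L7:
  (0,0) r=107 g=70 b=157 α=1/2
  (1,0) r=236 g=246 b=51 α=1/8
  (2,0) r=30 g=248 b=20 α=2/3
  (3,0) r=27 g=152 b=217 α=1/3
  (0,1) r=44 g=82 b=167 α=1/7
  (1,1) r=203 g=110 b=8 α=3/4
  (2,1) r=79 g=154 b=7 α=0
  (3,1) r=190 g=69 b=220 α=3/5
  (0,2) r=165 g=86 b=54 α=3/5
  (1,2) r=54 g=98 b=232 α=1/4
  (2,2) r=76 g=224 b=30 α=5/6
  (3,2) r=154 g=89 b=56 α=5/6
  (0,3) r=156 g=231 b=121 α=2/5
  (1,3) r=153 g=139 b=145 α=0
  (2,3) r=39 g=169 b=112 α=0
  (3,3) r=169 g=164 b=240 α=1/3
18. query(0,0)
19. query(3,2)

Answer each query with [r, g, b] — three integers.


(3,2) stack=L1,L2,L3,L4; from [0,0,0]:
L1 α=1: [183, 27, 44]
L2 α=1/3: [448/3, 70/3, 322/3]
L3 α=1/2: [371/3, 233/3, 434/3]
L4 α=7/8: [1421/6, 1723/12, 2807/24]
= [237, 144, 117]

at x=0,y=0 over L1,L2,L3,L4:
L1 α=1/2: [61/2, 195/2, 0]
L2 α=1/3: [238/3, 129, 164/3]
L3 α=1/6: [790/9, 398/3, 1507/18]
L4 α=2/7: [8252/63, 2470/21, 16355/126]
= [131, 118, 130]

query (3,3) [L1,L2,L3,L4] — begin 0,0,0
L1 α=1/5: [248/5, 9, 98/5]
L2 α=1/6: [248/3, 109/3, 73/2]
L3 α=2/3: [1250/9, 1441/9, 209/6]
L4 α=1/2: [1075/9, 2305/18, 299/12]
→ [119, 128, 25]

query (2,2) [L1,L2,L3,L4,L5] — begin 0,0,0
+L1 (α=1/2) → [245/2, 106, 11]
+L2 (α=1/2) → [573/4, 160, 108]
+L3 (α=5/8) → [6119/32, 1385/8, 123]
+L4 (α=4/5) → [23399/160, 7113/40, 543/5]
+L5 (α=2/3) → [28813/160, 15913/120, 2593/15]
= [180, 133, 173]

(0,1) stack=L1,L2,L3,L4,L5; from [0,0,0]:
+L1 (α=1/3) → [4, 43/3, 134/3]
+L2 (α=1/2) → [74, 661/6, 461/6]
+L3 (α=1/3) → [200/3, 889/9, 950/9]
+L4 (α=3/7) → [845/21, 6607/63, 8255/63]
+L5 (α=4/5) → [14873/105, 70111/315, 11731/63]
rounded: [142, 223, 186]

query (2,0) [L1,L2,L3,L4,L5] — begin 0,0,0
L1 α=0: [0, 0, 0]
L2 α=1/3: [49, 7/3, 78]
L3 α=2/3: [287/3, 1099/9, 208/3]
L4 α=1/3: [907/9, 2666/27, 563/9]
L5 α=1/2: [1555/18, 3655/27, 439/9]
= [86, 135, 49]

(0,2) stack=L1,L2,L3,L4,L5,L6; from [0,0,0]:
after L1 α=1/3: [59, 140/3, 57]
after L2 α=3/5: [871/5, 506/3, 153]
after L3 α=6/7: [5401/35, 2810/21, 789/7]
after L4 α=1/2: [12541/70, 6443/42, 727/7]
after L5 α=5/7: [40541/245, 22613/147, 8454/49]
after L6 α=4/5: [239481/1225, 160793/735, 35502/245]
rounded: [195, 219, 145]

query (1,1) [L1,L2,L3,L4,L5,L6] — begin 0,0,0
L1 α=1/4: [87/2, 9/4, 59]
L2 α=1: [201, 49, 15]
L3 α=2/3: [77, 355/3, 391/3]
L4 α=3/7: [134, 2158/21, 3301/21]
L5 α=3/5: [191, 3106/21, 17186/105]
L6 α=1/2: [425/2, 4345/42, 20231/210]
= [212, 103, 96]

query (3,2) [L1,L2,L3,L4,L5,L6] — begin 0,0,0
L1 α=1: [183, 27, 44]
L2 α=1/3: [448/3, 70/3, 322/3]
L3 α=1/2: [371/3, 233/3, 434/3]
L4 α=7/8: [1421/6, 1723/12, 2807/24]
L5 α=4/5: [5381/30, 4171/60, 4823/120]
L6 α=2/5: [5421/50, 7851/100, 7783/200]
= [108, 79, 39]

at x=0,y=0 over L1,L2,L3,L4,L5,L7:
L1 α=1/2: [61/2, 195/2, 0]
L2 α=1/3: [238/3, 129, 164/3]
L3 α=1/6: [790/9, 398/3, 1507/18]
L4 α=2/7: [8252/63, 2470/21, 16355/126]
L5 α=2/7: [47182/441, 20708/147, 132931/882]
L7 α=1/2: [94369/882, 15499/147, 271405/1764]
→ [107, 105, 154]

(3,2) stack=L1,L2,L3,L4,L5,L7; from [0,0,0]:
+L1 (α=1) → [183, 27, 44]
+L2 (α=1/3) → [448/3, 70/3, 322/3]
+L3 (α=1/2) → [371/3, 233/3, 434/3]
+L4 (α=7/8) → [1421/6, 1723/12, 2807/24]
+L5 (α=4/5) → [5381/30, 4171/60, 4823/120]
+L7 (α=5/6) → [28481/180, 30871/360, 38423/720]
→ [158, 86, 53]


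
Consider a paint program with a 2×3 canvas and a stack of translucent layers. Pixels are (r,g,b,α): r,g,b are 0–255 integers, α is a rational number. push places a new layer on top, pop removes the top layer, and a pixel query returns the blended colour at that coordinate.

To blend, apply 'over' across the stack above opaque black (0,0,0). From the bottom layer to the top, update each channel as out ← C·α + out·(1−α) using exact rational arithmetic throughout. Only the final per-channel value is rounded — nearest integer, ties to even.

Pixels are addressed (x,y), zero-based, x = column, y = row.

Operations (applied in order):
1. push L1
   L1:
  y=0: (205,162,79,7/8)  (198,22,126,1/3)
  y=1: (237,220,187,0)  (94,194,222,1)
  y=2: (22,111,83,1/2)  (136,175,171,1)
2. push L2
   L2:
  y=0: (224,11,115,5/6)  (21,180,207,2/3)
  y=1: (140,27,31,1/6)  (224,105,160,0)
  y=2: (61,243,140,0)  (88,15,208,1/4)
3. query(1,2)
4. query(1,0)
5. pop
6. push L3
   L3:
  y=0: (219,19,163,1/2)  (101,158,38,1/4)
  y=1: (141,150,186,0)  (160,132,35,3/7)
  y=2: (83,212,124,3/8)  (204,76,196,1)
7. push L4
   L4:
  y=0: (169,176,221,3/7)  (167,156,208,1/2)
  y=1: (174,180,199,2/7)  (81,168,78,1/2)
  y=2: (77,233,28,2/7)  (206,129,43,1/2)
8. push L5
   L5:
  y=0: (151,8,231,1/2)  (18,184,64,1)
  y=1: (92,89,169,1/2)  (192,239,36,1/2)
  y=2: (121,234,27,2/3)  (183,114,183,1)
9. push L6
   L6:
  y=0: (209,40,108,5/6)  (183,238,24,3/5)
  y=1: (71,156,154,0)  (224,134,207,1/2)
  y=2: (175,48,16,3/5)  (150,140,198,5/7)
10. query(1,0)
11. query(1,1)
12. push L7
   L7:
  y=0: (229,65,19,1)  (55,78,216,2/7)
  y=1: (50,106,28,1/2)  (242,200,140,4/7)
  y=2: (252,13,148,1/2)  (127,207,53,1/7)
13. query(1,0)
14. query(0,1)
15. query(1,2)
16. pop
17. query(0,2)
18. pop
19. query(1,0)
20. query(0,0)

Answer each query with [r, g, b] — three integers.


at x=1,y=2 over L1,L2:
after L1 α=1: [136, 175, 171]
after L2 α=1/4: [124, 135, 721/4]
→ [124, 135, 180]

(1,0) stack=L1,L2; from [0,0,0]:
+L1 (α=1/3) → [66, 22/3, 42]
+L2 (α=2/3) → [36, 1102/9, 152]
→ [36, 122, 152]

(1,0) stack=L1,L3,L4,L5,L6; from [0,0,0]:
after L1 α=1/3: [66, 22/3, 42]
after L3 α=1/4: [299/4, 45, 41]
after L4 α=1/2: [967/8, 201/2, 249/2]
after L5 α=1: [18, 184, 64]
after L6 α=3/5: [117, 1082/5, 40]
rounded: [117, 216, 40]

(1,1) stack=L1,L3,L4,L5,L6; from [0,0,0]:
L1 α=1: [94, 194, 222]
L3 α=3/7: [856/7, 1172/7, 993/7]
L4 α=1/2: [1423/14, 1174/7, 1539/14]
L5 α=1/2: [4111/28, 2847/14, 2043/28]
L6 α=1/2: [10383/56, 4723/28, 7839/56]
→ [185, 169, 140]

at x=1,y=0 over L1,L3,L4,L5,L6,L7:
L1 α=1/3: [66, 22/3, 42]
L3 α=1/4: [299/4, 45, 41]
L4 α=1/2: [967/8, 201/2, 249/2]
L5 α=1: [18, 184, 64]
L6 α=3/5: [117, 1082/5, 40]
L7 α=2/7: [695/7, 1238/7, 632/7]
= [99, 177, 90]

query (0,1) [L1,L3,L4,L5,L6,L7] — begin 0,0,0
L1 α=0: [0, 0, 0]
L3 α=0: [0, 0, 0]
L4 α=2/7: [348/7, 360/7, 398/7]
L5 α=1/2: [496/7, 983/14, 1581/14]
L6 α=0: [496/7, 983/14, 1581/14]
L7 α=1/2: [423/7, 2467/28, 1973/28]
→ [60, 88, 70]

(1,2) stack=L1,L3,L4,L5,L6,L7; from [0,0,0]:
L1 α=1: [136, 175, 171]
L3 α=1: [204, 76, 196]
L4 α=1/2: [205, 205/2, 239/2]
L5 α=1: [183, 114, 183]
L6 α=5/7: [1116/7, 928/7, 1356/7]
L7 α=1/7: [7585/49, 7017/49, 8507/49]
rounded: [155, 143, 174]

query (0,2) [L1,L3,L4,L5,L6] — begin 0,0,0
L1 α=1/2: [11, 111/2, 83/2]
L3 α=3/8: [38, 1827/16, 1159/16]
L4 α=2/7: [344/7, 16591/112, 6691/112]
L5 α=2/3: [2038/21, 69007/336, 12739/336]
L6 α=3/5: [15101/105, 93199/840, 20803/840]
→ [144, 111, 25]

(1,0) stack=L1,L3,L4,L5; from [0,0,0]:
after L1 α=1/3: [66, 22/3, 42]
after L3 α=1/4: [299/4, 45, 41]
after L4 α=1/2: [967/8, 201/2, 249/2]
after L5 α=1: [18, 184, 64]
→ [18, 184, 64]

at x=0,y=0 over L1,L3,L4,L5:
+L1 (α=7/8) → [1435/8, 567/4, 553/8]
+L3 (α=1/2) → [3187/16, 643/8, 1857/16]
+L4 (α=3/7) → [745/4, 1699/14, 4509/28]
+L5 (α=1/2) → [1349/8, 1811/28, 10977/56]
rounded: [169, 65, 196]
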